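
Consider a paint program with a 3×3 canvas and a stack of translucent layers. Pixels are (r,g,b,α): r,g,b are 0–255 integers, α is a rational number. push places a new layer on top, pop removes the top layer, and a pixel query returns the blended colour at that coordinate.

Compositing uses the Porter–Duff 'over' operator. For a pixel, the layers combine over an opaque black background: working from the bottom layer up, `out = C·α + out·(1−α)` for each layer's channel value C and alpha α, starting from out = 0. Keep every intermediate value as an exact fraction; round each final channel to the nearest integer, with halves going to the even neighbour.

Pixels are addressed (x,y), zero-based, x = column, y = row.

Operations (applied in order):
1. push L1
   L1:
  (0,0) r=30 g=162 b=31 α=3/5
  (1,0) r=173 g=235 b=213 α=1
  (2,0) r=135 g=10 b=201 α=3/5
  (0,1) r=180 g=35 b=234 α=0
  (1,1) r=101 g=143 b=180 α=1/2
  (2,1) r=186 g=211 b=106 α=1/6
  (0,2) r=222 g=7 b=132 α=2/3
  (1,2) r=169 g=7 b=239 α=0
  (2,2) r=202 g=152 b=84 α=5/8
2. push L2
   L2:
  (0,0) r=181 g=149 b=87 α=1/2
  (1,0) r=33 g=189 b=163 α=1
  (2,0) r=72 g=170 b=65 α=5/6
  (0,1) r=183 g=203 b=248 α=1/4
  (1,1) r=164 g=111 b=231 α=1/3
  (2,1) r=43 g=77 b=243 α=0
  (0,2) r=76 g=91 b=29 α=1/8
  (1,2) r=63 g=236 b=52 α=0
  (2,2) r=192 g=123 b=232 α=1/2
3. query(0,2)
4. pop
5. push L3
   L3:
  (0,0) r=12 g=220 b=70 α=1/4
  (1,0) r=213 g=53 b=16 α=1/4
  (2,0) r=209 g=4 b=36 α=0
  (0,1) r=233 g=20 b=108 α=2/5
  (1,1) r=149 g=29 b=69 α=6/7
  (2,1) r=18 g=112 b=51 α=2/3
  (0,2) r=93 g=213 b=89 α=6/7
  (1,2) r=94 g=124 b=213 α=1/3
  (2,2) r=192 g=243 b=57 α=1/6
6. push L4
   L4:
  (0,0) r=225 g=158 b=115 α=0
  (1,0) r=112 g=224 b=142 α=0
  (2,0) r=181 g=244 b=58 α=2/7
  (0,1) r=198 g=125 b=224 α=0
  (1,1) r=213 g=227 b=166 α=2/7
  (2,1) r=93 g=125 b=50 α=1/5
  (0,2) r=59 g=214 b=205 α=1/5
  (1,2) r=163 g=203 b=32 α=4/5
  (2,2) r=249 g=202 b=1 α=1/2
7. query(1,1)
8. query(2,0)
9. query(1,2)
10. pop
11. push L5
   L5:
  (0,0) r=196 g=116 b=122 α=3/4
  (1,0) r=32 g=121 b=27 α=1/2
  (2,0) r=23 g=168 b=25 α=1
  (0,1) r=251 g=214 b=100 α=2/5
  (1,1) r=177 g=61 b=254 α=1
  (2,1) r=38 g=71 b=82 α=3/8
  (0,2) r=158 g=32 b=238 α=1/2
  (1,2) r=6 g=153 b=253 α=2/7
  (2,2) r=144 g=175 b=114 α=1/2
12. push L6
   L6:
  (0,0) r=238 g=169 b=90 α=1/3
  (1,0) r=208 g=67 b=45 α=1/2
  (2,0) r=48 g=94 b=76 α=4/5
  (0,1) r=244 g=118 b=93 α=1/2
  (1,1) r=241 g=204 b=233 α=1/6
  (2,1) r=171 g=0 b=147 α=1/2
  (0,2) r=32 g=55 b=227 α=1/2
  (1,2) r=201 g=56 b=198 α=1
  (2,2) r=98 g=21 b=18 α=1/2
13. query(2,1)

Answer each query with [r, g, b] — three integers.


query (0,2) [L1,L2] — begin 0,0,0
after L1 α=2/3: [148, 14/3, 88]
after L2 α=1/8: [139, 371/24, 645/8]
→ [139, 15, 81]

(1,1) stack=L1,L3,L4; from [0,0,0]:
+L1 (α=1/2) → [101/2, 143/2, 90]
+L3 (α=6/7) → [1889/14, 491/14, 72]
+L4 (α=2/7) → [15409/98, 8811/98, 692/7]
= [157, 90, 99]

at x=2,y=0 over L1,L3,L4:
after L1 α=3/5: [81, 6, 603/5]
after L3 α=0: [81, 6, 603/5]
after L4 α=2/7: [767/7, 74, 719/7]
= [110, 74, 103]

at x=1,y=2 over L1,L3,L4:
L1 α=0: [0, 0, 0]
L3 α=1/3: [94/3, 124/3, 71]
L4 α=4/5: [410/3, 512/3, 199/5]
= [137, 171, 40]

(2,1) stack=L1,L3,L5,L6; from [0,0,0]:
L1 α=1/6: [31, 211/6, 53/3]
L3 α=2/3: [67/3, 1555/18, 359/9]
L5 α=3/8: [677/24, 11609/144, 4009/72]
L6 α=1/2: [4781/48, 11609/288, 14593/144]
rounded: [100, 40, 101]


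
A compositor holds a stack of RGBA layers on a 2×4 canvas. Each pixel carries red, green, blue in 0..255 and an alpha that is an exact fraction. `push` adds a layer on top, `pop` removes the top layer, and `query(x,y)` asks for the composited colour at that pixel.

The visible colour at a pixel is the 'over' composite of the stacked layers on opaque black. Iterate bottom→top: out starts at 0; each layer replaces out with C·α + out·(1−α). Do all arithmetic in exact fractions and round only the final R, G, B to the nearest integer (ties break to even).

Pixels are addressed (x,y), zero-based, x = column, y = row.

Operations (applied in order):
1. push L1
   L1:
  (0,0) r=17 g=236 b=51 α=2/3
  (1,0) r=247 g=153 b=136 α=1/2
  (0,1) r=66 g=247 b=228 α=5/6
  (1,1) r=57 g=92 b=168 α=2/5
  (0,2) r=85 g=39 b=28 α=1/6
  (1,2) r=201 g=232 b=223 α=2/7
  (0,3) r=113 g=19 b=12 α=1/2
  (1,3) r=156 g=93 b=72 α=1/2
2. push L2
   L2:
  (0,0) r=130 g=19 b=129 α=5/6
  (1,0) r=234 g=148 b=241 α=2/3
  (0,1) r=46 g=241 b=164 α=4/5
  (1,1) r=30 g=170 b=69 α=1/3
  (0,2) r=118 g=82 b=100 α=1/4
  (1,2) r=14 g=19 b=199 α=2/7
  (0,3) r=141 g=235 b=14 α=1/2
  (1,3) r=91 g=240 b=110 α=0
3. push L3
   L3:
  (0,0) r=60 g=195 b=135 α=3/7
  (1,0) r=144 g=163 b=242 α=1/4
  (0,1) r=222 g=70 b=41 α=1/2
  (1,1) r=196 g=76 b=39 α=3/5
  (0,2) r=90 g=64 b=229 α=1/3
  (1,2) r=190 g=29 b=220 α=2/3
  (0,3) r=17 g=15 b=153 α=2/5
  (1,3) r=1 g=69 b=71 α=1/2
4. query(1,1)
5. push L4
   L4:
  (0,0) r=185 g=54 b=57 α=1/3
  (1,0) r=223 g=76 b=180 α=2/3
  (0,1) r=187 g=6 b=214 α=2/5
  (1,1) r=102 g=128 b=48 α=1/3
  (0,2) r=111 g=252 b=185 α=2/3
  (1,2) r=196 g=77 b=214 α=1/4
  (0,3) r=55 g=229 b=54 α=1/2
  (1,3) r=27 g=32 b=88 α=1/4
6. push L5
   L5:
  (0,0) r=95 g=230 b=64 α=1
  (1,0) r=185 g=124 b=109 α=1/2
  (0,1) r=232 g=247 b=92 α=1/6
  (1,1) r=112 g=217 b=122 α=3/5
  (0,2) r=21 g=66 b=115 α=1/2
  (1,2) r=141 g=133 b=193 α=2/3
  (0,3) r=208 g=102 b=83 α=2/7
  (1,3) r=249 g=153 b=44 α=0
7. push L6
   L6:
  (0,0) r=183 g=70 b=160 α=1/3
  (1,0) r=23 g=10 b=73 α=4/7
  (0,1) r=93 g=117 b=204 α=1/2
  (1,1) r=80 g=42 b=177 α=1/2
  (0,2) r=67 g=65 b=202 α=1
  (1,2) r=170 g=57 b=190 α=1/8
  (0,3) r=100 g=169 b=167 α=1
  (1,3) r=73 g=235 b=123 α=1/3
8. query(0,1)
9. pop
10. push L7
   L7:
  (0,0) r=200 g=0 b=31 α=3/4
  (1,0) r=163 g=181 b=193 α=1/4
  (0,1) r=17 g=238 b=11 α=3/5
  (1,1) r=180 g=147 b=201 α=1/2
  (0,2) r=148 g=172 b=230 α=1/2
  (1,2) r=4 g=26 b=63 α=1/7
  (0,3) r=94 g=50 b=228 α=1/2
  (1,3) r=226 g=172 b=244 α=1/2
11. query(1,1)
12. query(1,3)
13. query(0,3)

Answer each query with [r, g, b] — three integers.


(1,1) stack=L1,L2,L3; from [0,0,0]:
L1 α=2/5: [114/5, 184/5, 336/5]
L2 α=1/3: [126/5, 406/5, 339/5]
L3 α=3/5: [3192/25, 1952/25, 1263/25]
→ [128, 78, 51]

at x=0,y=1 over L1,L2,L3,L4,L5,L6:
after L1 α=5/6: [55, 1235/6, 190]
after L2 α=4/5: [239/5, 7019/30, 846/5]
after L3 α=1/2: [1349/10, 9119/60, 1051/10]
after L4 α=2/5: [7787/50, 9359/100, 7433/50]
after L5 α=1/6: [3369/20, 14299/120, 8353/60]
after L6 α=1/2: [5229/40, 28339/240, 20593/120]
= [131, 118, 172]

(1,1) stack=L1,L2,L3,L4,L5,L7; from [0,0,0]:
L1 α=2/5: [114/5, 184/5, 336/5]
L2 α=1/3: [126/5, 406/5, 339/5]
L3 α=3/5: [3192/25, 1952/25, 1263/25]
L4 α=1/3: [2978/25, 2368/25, 1242/25]
L5 α=3/5: [14356/125, 21011/125, 11634/125]
L7 α=1/2: [18428/125, 19693/125, 36759/250]
= [147, 158, 147]

query (1,3) [L1,L2,L3,L4,L5,L7] — begin 0,0,0
L1 α=1/2: [78, 93/2, 36]
L2 α=0: [78, 93/2, 36]
L3 α=1/2: [79/2, 231/4, 107/2]
L4 α=1/4: [291/8, 821/16, 497/8]
L5 α=0: [291/8, 821/16, 497/8]
L7 α=1/2: [2099/16, 3573/32, 2449/16]
→ [131, 112, 153]

at x=0,y=3 over L1,L2,L3,L4,L5,L7:
+L1 (α=1/2) → [113/2, 19/2, 6]
+L2 (α=1/2) → [395/4, 489/4, 10]
+L3 (α=2/5) → [1321/20, 1587/20, 336/5]
+L4 (α=1/2) → [2421/40, 6167/40, 303/5]
+L5 (α=2/7) → [5749/56, 7799/56, 67]
+L7 (α=1/2) → [11013/112, 10599/112, 295/2]
= [98, 95, 148]


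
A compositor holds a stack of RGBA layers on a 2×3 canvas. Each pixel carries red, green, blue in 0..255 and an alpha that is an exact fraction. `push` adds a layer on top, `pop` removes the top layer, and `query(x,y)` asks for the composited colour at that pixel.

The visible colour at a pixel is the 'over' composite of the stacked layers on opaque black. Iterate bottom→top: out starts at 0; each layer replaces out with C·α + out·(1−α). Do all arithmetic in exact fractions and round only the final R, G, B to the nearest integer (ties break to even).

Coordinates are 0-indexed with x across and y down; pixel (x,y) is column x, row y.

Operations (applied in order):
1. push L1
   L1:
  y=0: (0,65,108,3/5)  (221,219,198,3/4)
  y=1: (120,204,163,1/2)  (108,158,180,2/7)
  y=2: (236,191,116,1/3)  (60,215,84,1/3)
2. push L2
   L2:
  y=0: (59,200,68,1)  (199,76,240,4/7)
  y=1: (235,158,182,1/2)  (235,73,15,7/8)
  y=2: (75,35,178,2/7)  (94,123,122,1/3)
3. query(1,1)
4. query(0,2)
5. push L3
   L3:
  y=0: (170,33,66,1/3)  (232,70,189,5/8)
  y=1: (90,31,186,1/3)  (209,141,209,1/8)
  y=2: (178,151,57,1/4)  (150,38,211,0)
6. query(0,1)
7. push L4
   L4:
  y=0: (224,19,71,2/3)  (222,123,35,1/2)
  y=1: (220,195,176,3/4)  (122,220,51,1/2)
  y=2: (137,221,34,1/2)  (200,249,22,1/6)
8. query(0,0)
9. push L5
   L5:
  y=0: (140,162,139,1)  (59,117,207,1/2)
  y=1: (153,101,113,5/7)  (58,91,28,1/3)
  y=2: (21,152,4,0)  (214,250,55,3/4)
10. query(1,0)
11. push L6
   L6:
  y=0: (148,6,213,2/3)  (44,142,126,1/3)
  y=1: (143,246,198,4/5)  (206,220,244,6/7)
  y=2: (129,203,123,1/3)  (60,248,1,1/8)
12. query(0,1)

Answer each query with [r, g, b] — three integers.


at x=1,y=1 over L1,L2:
L1 α=2/7: [216/7, 316/7, 360/7]
L2 α=7/8: [11731/56, 3893/56, 1095/56]
= [209, 70, 20]

query (0,2) [L1,L2] — begin 0,0,0
after L1 α=1/3: [236/3, 191/3, 116/3]
after L2 α=2/7: [1630/21, 1165/21, 1648/21]
= [78, 55, 78]

at x=0,y=1 over L1,L2,L3:
after L1 α=1/2: [60, 102, 163/2]
after L2 α=1/2: [295/2, 130, 527/4]
after L3 α=1/3: [385/3, 97, 899/6]
→ [128, 97, 150]

at x=0,y=0 over L1,L2,L3,L4:
L1 α=3/5: [0, 39, 324/5]
L2 α=1: [59, 200, 68]
L3 α=1/3: [96, 433/3, 202/3]
L4 α=2/3: [544/3, 547/9, 628/9]
rounded: [181, 61, 70]

at x=1,y=0 over L1,L2,L3,L4,L5:
+L1 (α=3/4) → [663/4, 657/4, 297/2]
+L2 (α=4/7) → [739/4, 3187/28, 2811/14]
+L3 (α=5/8) → [6857/32, 19361/224, 21663/112]
+L4 (α=1/2) → [13961/64, 46913/448, 25583/224]
+L5 (α=1/2) → [17737/128, 99329/896, 71951/448]
→ [139, 111, 161]

(0,1) stack=L1,L2,L3,L4,L5,L6; from [0,0,0]:
L1 α=1/2: [60, 102, 163/2]
L2 α=1/2: [295/2, 130, 527/4]
L3 α=1/3: [385/3, 97, 899/6]
L4 α=3/4: [2365/12, 341/2, 4067/24]
L5 α=5/7: [6955/42, 846/7, 10847/84]
L6 α=4/5: [30979/210, 7734/35, 15475/84]
= [148, 221, 184]


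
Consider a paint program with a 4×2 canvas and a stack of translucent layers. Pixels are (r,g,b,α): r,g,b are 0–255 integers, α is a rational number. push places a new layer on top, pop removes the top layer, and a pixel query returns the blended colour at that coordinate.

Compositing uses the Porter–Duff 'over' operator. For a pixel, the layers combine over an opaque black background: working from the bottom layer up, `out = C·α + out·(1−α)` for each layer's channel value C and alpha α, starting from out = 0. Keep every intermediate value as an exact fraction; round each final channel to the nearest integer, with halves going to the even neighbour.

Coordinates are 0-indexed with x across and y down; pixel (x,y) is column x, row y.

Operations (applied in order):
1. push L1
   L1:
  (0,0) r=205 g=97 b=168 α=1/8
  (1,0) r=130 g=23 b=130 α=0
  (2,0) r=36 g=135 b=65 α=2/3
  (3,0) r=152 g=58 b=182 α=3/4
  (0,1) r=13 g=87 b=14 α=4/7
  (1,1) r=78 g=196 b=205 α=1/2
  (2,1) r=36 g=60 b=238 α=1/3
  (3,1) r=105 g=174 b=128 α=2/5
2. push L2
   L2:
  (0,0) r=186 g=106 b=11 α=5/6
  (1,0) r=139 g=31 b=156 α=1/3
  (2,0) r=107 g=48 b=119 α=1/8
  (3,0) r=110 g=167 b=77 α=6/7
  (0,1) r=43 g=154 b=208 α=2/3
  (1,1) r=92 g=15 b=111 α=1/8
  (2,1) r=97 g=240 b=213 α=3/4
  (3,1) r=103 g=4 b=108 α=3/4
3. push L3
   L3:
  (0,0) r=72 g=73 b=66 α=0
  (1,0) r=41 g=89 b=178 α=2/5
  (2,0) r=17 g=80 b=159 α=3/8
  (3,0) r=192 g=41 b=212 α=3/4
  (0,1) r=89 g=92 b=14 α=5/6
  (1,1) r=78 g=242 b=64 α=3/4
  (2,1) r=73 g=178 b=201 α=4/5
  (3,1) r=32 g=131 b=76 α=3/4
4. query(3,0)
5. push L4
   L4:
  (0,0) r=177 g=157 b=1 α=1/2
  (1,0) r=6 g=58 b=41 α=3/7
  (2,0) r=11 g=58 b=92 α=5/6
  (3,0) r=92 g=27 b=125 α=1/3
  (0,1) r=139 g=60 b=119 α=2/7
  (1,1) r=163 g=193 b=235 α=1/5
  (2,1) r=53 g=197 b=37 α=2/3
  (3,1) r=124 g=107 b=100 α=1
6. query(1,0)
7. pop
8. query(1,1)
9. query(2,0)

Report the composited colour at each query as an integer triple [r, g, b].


at x=3,y=0 over L1,L2,L3:
after L1 α=3/4: [114, 87/2, 273/2]
after L2 α=6/7: [774/7, 2091/14, 171/2]
after L3 α=3/4: [2403/14, 3813/56, 1443/8]
→ [172, 68, 180]

query (1,0) [L1,L2,L3,L4] — begin 0,0,0
L1 α=0: [0, 0, 0]
L2 α=1/3: [139/3, 31/3, 52]
L3 α=2/5: [221/5, 209/5, 512/5]
L4 α=3/7: [974/35, 1706/35, 2663/35]
rounded: [28, 49, 76]

query (1,1) [L1,L2,L3] — begin 0,0,0
after L1 α=1/2: [39, 98, 205/2]
after L2 α=1/8: [365/8, 701/8, 1657/16]
after L3 α=3/4: [2237/32, 6509/32, 4729/64]
→ [70, 203, 74]

(2,0) stack=L1,L2,L3; from [0,0,0]:
L1 α=2/3: [24, 90, 130/3]
L2 α=1/8: [275/8, 339/4, 1267/24]
L3 α=3/8: [1783/64, 2655/32, 17783/192]
rounded: [28, 83, 93]


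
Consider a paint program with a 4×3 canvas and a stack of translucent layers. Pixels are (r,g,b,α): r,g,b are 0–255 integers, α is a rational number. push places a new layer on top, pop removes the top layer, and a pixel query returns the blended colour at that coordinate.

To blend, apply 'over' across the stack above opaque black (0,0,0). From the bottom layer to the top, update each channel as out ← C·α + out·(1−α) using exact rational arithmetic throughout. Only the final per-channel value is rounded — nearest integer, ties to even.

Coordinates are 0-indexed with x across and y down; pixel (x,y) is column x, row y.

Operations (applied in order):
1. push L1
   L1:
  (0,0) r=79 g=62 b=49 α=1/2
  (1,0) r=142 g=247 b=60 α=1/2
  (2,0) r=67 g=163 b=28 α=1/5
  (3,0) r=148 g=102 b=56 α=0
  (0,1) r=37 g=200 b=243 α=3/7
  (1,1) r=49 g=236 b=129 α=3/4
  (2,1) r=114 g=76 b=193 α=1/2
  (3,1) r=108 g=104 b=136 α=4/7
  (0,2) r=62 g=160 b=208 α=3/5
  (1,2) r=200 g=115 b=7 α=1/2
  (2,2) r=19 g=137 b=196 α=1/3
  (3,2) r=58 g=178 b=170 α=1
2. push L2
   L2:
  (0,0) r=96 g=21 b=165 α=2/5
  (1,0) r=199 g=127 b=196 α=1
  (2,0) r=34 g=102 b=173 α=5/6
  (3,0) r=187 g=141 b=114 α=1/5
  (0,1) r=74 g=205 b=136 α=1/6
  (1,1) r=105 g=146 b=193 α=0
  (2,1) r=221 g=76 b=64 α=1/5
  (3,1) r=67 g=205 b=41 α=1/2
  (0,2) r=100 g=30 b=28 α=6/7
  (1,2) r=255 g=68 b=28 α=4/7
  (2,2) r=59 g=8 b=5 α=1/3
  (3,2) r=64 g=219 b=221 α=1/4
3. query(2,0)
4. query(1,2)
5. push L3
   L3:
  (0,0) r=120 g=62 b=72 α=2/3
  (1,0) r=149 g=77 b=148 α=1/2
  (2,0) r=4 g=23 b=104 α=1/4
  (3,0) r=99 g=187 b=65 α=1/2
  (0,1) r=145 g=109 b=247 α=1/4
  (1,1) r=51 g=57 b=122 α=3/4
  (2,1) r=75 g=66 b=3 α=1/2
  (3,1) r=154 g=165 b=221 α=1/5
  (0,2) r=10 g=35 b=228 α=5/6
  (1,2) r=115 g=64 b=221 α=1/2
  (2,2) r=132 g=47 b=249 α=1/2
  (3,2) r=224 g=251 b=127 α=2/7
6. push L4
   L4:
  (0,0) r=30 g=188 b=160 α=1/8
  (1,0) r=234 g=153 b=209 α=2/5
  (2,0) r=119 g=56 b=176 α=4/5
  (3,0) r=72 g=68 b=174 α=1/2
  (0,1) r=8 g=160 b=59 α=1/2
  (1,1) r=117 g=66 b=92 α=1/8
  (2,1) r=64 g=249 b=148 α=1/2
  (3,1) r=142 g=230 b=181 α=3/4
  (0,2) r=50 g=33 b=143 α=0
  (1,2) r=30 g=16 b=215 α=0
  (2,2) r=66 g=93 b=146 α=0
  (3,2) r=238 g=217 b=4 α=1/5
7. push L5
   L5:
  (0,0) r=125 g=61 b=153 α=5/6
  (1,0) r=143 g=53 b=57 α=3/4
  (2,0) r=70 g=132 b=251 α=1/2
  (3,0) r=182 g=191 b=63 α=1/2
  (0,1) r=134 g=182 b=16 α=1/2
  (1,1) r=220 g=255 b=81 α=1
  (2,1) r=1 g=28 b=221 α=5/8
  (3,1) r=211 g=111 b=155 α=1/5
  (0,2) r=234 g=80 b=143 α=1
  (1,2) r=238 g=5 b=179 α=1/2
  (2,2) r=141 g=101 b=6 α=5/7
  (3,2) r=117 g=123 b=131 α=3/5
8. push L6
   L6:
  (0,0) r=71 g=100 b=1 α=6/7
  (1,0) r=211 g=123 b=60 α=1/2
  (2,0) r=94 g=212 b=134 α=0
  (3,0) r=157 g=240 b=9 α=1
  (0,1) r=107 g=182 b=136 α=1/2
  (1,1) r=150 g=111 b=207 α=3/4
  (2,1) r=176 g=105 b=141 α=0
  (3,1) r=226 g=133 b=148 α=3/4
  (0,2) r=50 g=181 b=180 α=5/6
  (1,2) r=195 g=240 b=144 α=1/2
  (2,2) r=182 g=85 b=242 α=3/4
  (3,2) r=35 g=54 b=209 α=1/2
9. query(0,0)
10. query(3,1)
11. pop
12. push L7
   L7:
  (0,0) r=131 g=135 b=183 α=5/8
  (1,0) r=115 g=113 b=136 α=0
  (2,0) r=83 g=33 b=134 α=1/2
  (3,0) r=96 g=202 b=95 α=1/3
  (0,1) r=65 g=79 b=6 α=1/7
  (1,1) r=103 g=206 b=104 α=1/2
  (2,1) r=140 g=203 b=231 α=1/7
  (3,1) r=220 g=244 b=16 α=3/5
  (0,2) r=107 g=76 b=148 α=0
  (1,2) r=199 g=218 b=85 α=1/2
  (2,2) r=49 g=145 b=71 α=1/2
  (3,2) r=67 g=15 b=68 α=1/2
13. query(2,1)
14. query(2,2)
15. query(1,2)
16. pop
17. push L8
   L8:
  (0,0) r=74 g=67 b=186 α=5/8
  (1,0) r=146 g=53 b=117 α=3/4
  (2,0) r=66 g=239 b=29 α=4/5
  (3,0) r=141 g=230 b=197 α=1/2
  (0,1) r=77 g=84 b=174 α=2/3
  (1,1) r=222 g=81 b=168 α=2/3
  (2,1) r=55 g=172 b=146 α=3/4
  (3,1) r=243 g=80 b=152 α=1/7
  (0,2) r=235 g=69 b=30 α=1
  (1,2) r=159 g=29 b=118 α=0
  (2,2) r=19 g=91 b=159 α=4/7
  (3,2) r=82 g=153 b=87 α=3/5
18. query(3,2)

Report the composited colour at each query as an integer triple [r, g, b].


(2,0) stack=L1,L2; from [0,0,0]:
+L1 (α=1/5) → [67/5, 163/5, 28/5]
+L2 (α=5/6) → [917/30, 2713/30, 1451/10]
→ [31, 90, 145]

query (1,2) [L1,L2] — begin 0,0,0
+L1 (α=1/2) → [100, 115/2, 7/2]
+L2 (α=4/7) → [1320/7, 127/2, 35/2]
rounded: [189, 64, 18]

(0,0) stack=L1,L2,L3,L4,L5,L6; from [0,0,0]:
L1 α=1/2: [79/2, 31, 49/2]
L2 α=2/5: [621/10, 27, 807/10]
L3 α=2/3: [1007/10, 151/3, 749/10]
L4 α=1/8: [7349/80, 1621/24, 6843/80]
L5 α=5/6: [57349/480, 8941/144, 22681/160]
L6 α=6/7: [261829/3360, 95341/1008, 23641/1120]
rounded: [78, 95, 21]

(3,1) stack=L1,L2,L3,L4,L5,L6; from [0,0,0]:
+L1 (α=4/7) → [432/7, 416/7, 544/7]
+L2 (α=1/2) → [901/14, 1851/14, 831/14]
+L3 (α=1/5) → [576/7, 4857/35, 3209/35]
+L4 (α=3/4) → [1779/14, 29007/140, 11107/70]
+L5 (α=1/5) → [1007/7, 32892/175, 27639/175]
+L6 (α=3/4) → [5753/28, 102717/700, 105339/700]
rounded: [205, 147, 150]

(2,1) stack=L1,L2,L3,L4,L5,L7; from [0,0,0]:
after L1 α=1/2: [57, 38, 193/2]
after L2 α=1/5: [449/5, 228/5, 90]
after L3 α=1/2: [412/5, 279/5, 93/2]
after L4 α=1/2: [366/5, 762/5, 389/4]
after L5 α=5/8: [1123/40, 1493/20, 5587/32]
after L7 α=1/7: [6169/140, 6509/70, 20457/112]
rounded: [44, 93, 183]

at x=2,y=2 over L1,L2,L3,L4,L5,L7:
+L1 (α=1/3) → [19/3, 137/3, 196/3]
+L2 (α=1/3) → [215/9, 298/9, 407/9]
+L3 (α=1/2) → [1403/18, 721/18, 1324/9]
+L4 (α=0) → [1403/18, 721/18, 1324/9]
+L5 (α=5/7) → [7748/63, 5266/63, 2918/63]
+L7 (α=1/2) → [10835/126, 14401/126, 7391/126]
rounded: [86, 114, 59]

at x=1,y=2 over L1,L2,L3,L4,L5,L7:
L1 α=1/2: [100, 115/2, 7/2]
L2 α=4/7: [1320/7, 127/2, 35/2]
L3 α=1/2: [2125/14, 255/4, 477/4]
L4 α=0: [2125/14, 255/4, 477/4]
L5 α=1/2: [5457/28, 275/8, 1193/8]
L7 α=1/2: [11029/56, 2019/16, 1873/16]
= [197, 126, 117]

query (3,2) [L1,L2,L3,L4,L5,L8] — begin 0,0,0
after L1 α=1: [58, 178, 170]
after L2 α=1/4: [119/2, 753/4, 731/4]
after L3 α=2/7: [213/2, 5773/28, 4671/28]
after L4 α=1/5: [664/5, 7292/35, 4699/35]
after L5 α=3/5: [3083/25, 27499/175, 23153/175]
after L8 α=3/5: [12316/125, 135323/875, 91981/875]
= [99, 155, 105]


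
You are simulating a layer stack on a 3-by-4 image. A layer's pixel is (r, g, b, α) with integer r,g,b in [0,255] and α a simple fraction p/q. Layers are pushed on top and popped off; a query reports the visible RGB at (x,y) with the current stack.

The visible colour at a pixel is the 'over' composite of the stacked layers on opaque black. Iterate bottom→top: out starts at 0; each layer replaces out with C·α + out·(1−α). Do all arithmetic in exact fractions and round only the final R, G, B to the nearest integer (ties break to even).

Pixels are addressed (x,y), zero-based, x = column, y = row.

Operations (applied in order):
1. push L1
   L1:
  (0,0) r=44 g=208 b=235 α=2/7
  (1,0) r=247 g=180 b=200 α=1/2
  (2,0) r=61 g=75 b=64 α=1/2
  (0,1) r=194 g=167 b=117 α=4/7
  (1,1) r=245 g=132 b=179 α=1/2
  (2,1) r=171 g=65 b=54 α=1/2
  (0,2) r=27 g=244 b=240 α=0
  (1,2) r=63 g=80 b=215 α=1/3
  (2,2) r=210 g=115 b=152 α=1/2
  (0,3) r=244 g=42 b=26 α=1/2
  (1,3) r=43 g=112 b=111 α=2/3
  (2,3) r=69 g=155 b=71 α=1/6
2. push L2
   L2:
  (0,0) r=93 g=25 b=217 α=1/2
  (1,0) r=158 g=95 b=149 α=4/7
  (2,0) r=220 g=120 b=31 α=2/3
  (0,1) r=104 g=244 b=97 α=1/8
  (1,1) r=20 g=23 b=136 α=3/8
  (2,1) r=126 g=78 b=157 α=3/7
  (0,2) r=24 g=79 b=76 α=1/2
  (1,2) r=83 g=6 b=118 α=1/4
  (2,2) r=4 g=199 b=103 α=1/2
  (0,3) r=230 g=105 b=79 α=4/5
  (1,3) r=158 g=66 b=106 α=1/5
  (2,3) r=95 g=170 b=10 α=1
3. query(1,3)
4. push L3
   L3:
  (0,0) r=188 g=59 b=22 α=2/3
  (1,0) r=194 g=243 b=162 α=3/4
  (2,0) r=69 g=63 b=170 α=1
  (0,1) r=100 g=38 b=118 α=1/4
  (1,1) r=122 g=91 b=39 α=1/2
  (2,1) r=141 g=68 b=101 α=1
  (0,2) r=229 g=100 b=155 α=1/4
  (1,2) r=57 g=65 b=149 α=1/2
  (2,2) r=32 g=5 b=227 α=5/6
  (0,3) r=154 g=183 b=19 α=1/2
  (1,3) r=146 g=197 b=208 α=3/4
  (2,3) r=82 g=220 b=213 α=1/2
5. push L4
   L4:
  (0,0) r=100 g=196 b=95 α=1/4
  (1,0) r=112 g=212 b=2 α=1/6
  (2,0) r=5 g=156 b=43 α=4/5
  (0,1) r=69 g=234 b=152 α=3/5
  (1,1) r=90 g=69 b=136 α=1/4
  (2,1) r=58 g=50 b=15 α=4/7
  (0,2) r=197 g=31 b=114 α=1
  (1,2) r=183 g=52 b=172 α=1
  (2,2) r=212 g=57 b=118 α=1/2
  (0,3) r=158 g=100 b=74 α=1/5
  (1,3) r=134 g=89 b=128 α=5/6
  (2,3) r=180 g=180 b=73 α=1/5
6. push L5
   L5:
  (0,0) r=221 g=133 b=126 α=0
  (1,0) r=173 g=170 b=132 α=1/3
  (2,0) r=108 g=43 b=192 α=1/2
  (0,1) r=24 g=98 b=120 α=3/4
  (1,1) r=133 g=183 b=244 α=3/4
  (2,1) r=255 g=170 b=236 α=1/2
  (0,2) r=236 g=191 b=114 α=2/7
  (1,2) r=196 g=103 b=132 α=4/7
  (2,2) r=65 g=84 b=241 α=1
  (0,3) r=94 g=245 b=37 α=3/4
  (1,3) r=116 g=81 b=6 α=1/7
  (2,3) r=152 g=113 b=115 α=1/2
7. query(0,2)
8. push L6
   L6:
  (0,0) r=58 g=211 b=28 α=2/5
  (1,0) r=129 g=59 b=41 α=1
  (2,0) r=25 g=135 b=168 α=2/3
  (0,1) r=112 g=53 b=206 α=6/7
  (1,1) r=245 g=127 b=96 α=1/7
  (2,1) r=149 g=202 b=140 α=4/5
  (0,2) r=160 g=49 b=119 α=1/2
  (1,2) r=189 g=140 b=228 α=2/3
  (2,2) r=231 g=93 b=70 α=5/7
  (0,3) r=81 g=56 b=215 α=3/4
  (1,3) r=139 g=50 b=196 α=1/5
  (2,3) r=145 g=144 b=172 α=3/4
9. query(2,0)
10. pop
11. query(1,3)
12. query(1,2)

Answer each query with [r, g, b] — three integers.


(1,3) stack=L1,L2; from [0,0,0]:
+L1 (α=2/3) → [86/3, 224/3, 74]
+L2 (α=1/5) → [818/15, 1094/15, 402/5]
rounded: [55, 73, 80]

at x=0,y=2 over L1,L2,L3,L4,L5:
after L1 α=0: [0, 0, 0]
after L2 α=1/2: [12, 79/2, 38]
after L3 α=1/4: [265/4, 437/8, 269/4]
after L4 α=1: [197, 31, 114]
after L5 α=2/7: [1457/7, 537/7, 114]
= [208, 77, 114]

(2,0) stack=L1,L2,L3,L4,L5,L6; from [0,0,0]:
+L1 (α=1/2) → [61/2, 75/2, 32]
+L2 (α=2/3) → [941/6, 185/2, 94/3]
+L3 (α=1) → [69, 63, 170]
+L4 (α=4/5) → [89/5, 687/5, 342/5]
+L5 (α=1/2) → [629/10, 451/5, 651/5]
+L6 (α=2/3) → [1129/30, 1801/15, 777/5]
= [38, 120, 155]

(1,3) stack=L1,L2,L3,L4,L5; from [0,0,0]:
after L1 α=2/3: [86/3, 224/3, 74]
after L2 α=1/5: [818/15, 1094/15, 402/5]
after L3 α=3/4: [1847/15, 9959/60, 1761/10]
after L4 α=5/6: [11897/90, 36659/360, 8161/60]
after L5 α=1/7: [13637/105, 41519/420, 8221/70]
= [130, 99, 117]

query (1,2) [L1,L2,L3,L4,L5] — begin 0,0,0
L1 α=1/3: [21, 80/3, 215/3]
L2 α=1/4: [73/2, 43/2, 333/4]
L3 α=1/2: [187/4, 173/4, 929/8]
L4 α=1: [183, 52, 172]
L5 α=4/7: [1333/7, 568/7, 1044/7]
rounded: [190, 81, 149]


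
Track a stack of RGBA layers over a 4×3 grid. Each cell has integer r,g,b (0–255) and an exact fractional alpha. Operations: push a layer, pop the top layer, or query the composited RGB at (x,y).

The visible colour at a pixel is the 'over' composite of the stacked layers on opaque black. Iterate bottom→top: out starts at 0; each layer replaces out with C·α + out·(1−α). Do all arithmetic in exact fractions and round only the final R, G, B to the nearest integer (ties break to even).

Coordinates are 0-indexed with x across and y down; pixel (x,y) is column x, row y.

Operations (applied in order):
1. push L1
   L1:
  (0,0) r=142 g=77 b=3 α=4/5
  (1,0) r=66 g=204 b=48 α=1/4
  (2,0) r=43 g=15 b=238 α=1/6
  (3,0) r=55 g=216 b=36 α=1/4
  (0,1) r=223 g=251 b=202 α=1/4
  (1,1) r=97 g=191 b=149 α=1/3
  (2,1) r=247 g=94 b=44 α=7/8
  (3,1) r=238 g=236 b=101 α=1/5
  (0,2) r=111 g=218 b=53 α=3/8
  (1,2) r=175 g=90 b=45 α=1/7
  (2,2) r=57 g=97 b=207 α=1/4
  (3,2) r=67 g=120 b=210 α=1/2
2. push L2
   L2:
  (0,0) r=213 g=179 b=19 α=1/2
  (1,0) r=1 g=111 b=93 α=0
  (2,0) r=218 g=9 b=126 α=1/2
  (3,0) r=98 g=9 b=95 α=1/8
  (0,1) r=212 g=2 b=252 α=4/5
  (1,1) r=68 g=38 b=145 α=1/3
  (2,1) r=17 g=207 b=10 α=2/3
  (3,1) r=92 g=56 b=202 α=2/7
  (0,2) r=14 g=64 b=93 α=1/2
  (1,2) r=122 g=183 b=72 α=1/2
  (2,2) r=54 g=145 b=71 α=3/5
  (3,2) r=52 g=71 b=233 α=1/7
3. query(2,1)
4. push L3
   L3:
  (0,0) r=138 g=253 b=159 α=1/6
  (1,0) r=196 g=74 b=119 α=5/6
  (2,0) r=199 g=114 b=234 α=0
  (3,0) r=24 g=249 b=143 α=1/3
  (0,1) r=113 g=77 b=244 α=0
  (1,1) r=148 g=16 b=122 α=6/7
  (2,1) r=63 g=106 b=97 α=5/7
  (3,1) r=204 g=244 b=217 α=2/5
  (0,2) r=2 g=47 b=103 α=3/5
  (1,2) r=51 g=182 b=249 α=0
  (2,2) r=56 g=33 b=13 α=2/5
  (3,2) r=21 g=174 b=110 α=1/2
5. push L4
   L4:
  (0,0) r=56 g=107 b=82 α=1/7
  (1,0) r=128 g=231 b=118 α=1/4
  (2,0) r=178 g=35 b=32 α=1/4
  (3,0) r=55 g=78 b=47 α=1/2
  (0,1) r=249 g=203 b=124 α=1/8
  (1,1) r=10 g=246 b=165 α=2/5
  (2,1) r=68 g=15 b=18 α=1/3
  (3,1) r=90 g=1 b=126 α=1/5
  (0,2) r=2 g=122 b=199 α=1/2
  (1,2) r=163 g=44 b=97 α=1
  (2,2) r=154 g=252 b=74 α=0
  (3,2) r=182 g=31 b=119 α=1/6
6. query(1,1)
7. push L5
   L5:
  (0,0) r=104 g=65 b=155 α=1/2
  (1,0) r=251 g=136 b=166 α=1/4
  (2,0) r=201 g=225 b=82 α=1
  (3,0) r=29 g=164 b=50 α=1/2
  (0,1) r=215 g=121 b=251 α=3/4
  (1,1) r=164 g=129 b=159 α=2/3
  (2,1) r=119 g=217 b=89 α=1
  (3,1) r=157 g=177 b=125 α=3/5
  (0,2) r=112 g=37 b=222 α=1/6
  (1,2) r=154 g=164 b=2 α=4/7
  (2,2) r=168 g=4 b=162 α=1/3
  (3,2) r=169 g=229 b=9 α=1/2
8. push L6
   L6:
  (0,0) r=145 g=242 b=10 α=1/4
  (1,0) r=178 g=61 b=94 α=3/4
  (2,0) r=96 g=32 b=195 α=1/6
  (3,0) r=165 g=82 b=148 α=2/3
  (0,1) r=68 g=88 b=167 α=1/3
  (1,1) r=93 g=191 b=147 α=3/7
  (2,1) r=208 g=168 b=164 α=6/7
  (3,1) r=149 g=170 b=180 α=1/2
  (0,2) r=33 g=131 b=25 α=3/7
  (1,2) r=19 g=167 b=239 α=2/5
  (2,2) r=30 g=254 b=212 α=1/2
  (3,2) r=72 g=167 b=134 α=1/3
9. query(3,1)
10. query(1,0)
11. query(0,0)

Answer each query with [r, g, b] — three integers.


(2,1) stack=L1,L2; from [0,0,0]:
L1 α=7/8: [1729/8, 329/4, 77/2]
L2 α=2/3: [667/8, 1985/12, 39/2]
rounded: [83, 165, 20]

query (1,1) [L1,L2,L3,L4] — begin 0,0,0
+L1 (α=1/3) → [97/3, 191/3, 149/3]
+L2 (α=1/3) → [398/9, 496/9, 733/9]
+L3 (α=6/7) → [8390/63, 1360/63, 7321/63]
+L4 (α=2/5) → [1762/21, 11692/105, 14251/105]
rounded: [84, 111, 136]

at x=3,y=1 over L1,L2,L3,L4,L5,L6:
L1 α=1/5: [238/5, 236/5, 101/5]
L2 α=2/7: [422/7, 348/7, 505/7]
L3 α=2/5: [4122/35, 892/7, 4553/35]
L4 α=1/5: [19638/175, 715/7, 22622/175]
L5 α=3/5: [121701/875, 5147/35, 110869/875]
L6 α=1/2: [126038/875, 11097/70, 268369/1750]
= [144, 159, 153]

at x=1,y=0 over L1,L2,L3,L4,L5,L6:
+L1 (α=1/4) → [33/2, 51, 12]
+L2 (α=0) → [33/2, 51, 12]
+L3 (α=5/6) → [1993/12, 421/6, 607/6]
+L4 (α=1/4) → [2505/16, 883/8, 843/8]
+L5 (α=1/4) → [11531/64, 3737/32, 3857/32]
+L6 (α=3/4) → [45707/256, 9593/128, 12881/128]
rounded: [179, 75, 101]

query (0,0) [L1,L2,L3,L4,L5,L6] — begin 0,0,0
L1 α=4/5: [568/5, 308/5, 12/5]
L2 α=1/2: [1633/10, 1203/10, 107/10]
L3 α=1/6: [1909/12, 1709/12, 425/12]
L4 α=1/7: [2021/14, 1923/14, 589/14]
L5 α=1/2: [3477/28, 2833/28, 2759/28]
L6 α=1/4: [14491/112, 15275/112, 8557/112]
= [129, 136, 76]


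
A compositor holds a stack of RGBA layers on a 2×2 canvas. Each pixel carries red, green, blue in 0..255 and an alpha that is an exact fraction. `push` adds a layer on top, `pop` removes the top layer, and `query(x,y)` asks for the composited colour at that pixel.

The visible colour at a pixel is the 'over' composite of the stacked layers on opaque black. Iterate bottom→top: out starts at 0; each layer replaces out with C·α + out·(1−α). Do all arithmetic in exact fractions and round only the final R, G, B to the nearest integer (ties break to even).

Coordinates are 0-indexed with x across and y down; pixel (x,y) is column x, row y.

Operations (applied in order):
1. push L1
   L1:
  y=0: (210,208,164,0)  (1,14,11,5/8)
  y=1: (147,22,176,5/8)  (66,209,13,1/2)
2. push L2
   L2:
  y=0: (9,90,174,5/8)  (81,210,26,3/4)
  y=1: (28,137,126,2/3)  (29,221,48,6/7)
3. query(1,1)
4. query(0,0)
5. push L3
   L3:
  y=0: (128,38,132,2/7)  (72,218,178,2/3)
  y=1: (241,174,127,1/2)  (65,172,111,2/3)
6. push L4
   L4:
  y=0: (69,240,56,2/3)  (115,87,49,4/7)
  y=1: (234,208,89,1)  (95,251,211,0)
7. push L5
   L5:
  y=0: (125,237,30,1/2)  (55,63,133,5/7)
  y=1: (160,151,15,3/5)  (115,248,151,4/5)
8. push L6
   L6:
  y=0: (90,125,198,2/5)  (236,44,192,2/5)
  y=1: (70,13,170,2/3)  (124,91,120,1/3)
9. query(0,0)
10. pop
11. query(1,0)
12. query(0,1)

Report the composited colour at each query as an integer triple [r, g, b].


(1,1) stack=L1,L2; from [0,0,0]:
L1 α=1/2: [33, 209/2, 13/2]
L2 α=6/7: [207/7, 2861/14, 589/14]
rounded: [30, 204, 42]

at x=0,y=0 over L1,L2:
L1 α=0: [0, 0, 0]
L2 α=5/8: [45/8, 225/4, 435/4]
= [6, 56, 109]

at x=0,y=0 over L1,L2,L3,L4,L5,L6:
after L1 α=0: [0, 0, 0]
after L2 α=5/8: [45/8, 225/4, 435/4]
after L3 α=2/7: [2273/56, 1429/28, 3231/28]
after L4 α=2/3: [10001/168, 14869/84, 6367/84]
after L5 α=1/2: [31001/336, 34777/168, 8887/168]
after L6 α=2/5: [51161/560, 48777/280, 31063/280]
rounded: [91, 174, 111]

query (1,0) [L1,L2,L3,L4,L5] — begin 0,0,0
L1 α=5/8: [5/8, 35/4, 55/8]
L2 α=3/4: [1949/32, 2555/16, 679/32]
L3 α=2/3: [6557/96, 3177/16, 12071/96]
L4 α=4/7: [21277/224, 2157/16, 18343/224]
L5 α=5/7: [52077/784, 4677/56, 92823/784]
→ [66, 84, 118]

query (0,1) [L1,L2,L3,L4,L5] — begin 0,0,0
L1 α=5/8: [735/8, 55/4, 110]
L2 α=2/3: [1183/24, 1151/12, 362/3]
L3 α=1/2: [6967/48, 3239/24, 743/6]
L4 α=1: [234, 208, 89]
L5 α=3/5: [948/5, 869/5, 223/5]
rounded: [190, 174, 45]


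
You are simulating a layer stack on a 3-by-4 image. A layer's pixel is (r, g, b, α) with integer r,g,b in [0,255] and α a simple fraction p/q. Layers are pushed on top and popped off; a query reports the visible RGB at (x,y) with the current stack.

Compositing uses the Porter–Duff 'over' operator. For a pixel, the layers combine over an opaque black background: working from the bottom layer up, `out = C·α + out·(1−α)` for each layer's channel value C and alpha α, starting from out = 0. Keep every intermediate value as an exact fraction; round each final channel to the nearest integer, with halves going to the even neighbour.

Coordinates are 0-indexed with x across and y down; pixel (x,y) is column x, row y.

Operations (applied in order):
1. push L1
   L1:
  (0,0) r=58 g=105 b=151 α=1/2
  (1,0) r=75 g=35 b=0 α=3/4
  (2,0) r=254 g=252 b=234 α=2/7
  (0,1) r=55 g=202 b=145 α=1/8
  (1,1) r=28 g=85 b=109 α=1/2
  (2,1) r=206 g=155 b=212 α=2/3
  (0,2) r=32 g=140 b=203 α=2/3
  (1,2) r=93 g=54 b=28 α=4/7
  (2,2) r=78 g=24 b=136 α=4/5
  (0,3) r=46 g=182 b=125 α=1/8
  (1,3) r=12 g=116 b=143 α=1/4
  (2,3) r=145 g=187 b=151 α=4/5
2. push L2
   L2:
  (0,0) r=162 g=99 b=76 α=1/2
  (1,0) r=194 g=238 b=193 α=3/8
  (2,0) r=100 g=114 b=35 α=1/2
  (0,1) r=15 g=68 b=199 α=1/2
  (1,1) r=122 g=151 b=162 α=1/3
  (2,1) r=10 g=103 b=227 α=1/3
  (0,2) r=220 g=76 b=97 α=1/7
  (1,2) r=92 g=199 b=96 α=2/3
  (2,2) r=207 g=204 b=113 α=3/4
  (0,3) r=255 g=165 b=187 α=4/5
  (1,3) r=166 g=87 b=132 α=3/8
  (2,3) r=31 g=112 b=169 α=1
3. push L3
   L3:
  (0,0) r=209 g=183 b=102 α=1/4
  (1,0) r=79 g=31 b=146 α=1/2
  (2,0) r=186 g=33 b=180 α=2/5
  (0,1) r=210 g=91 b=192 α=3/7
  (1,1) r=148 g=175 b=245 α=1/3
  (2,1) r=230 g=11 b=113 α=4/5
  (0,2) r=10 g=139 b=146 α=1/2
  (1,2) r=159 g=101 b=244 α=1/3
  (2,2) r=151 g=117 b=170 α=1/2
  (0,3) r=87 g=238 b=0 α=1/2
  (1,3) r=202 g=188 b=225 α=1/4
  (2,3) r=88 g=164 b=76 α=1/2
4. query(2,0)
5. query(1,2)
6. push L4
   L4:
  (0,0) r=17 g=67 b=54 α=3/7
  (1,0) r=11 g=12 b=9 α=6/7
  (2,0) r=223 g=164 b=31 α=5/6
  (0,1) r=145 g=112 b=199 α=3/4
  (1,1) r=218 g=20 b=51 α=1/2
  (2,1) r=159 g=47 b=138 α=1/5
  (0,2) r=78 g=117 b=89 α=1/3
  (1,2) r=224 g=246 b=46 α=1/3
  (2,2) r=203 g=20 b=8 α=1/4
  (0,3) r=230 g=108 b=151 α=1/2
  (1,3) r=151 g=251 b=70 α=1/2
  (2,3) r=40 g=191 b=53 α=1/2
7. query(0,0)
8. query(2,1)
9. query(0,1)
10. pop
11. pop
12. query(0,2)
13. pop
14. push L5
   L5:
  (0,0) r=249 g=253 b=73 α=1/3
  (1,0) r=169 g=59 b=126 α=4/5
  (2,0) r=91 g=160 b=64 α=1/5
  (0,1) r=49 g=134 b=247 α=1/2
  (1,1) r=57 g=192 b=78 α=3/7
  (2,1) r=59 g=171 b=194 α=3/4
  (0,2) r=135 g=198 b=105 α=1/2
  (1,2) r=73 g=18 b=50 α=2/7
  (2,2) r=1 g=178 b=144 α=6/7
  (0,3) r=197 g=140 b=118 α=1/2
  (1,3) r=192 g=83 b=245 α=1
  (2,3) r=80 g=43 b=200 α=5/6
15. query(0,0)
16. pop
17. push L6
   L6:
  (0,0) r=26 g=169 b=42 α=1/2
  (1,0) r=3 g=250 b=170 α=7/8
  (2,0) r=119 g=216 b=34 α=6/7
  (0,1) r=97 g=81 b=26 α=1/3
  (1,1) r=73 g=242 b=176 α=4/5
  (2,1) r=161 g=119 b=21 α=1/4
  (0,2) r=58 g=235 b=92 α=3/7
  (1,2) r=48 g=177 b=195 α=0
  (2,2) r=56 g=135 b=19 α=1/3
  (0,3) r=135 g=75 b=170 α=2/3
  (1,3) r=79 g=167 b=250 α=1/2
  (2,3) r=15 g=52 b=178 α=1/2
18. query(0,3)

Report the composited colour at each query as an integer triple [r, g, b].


query (2,0) [L1,L2,L3] — begin 0,0,0
L1 α=2/7: [508/7, 72, 468/7]
L2 α=1/2: [604/7, 93, 713/14]
L3 α=2/5: [4416/35, 69, 7179/70]
rounded: [126, 69, 103]

(1,2) stack=L1,L2,L3; from [0,0,0]:
L1 α=4/7: [372/7, 216/7, 16]
L2 α=2/3: [1660/21, 3002/21, 208/3]
L3 α=1/3: [6659/63, 8125/63, 1148/9]
= [106, 129, 128]

query (0,0) [L1,L2,L3,L4] — begin 0,0,0
L1 α=1/2: [29, 105/2, 151/2]
L2 α=1/2: [191/2, 303/4, 303/4]
L3 α=1/4: [991/8, 1641/16, 1317/16]
L4 α=3/7: [1093/14, 2445/28, 1965/28]
→ [78, 87, 70]

(2,1) stack=L1,L2,L3,L4; from [0,0,0]:
after L1 α=2/3: [412/3, 310/3, 424/3]
after L2 α=1/3: [854/9, 929/9, 1529/9]
after L3 α=4/5: [9134/45, 265/9, 5597/45]
after L4 α=1/5: [43691/225, 1483/45, 28598/225]
rounded: [194, 33, 127]

query (0,1) [L1,L2,L3,L4] — begin 0,0,0
after L1 α=1/8: [55/8, 101/4, 145/8]
after L2 α=1/2: [175/16, 373/8, 1737/16]
after L3 α=3/7: [385/4, 919/14, 4041/28]
after L4 α=3/4: [2125/16, 5623/56, 20757/112]
= [133, 100, 185]

at x=0,y=2 over L1,L2:
after L1 α=2/3: [64/3, 280/3, 406/3]
after L2 α=1/7: [348/7, 636/7, 909/7]
= [50, 91, 130]

(0,0) stack=L1,L5; from [0,0,0]:
+L1 (α=1/2) → [29, 105/2, 151/2]
+L5 (α=1/3) → [307/3, 358/3, 224/3]
= [102, 119, 75]

at x=0,y=3 over L1,L6:
+L1 (α=1/8) → [23/4, 91/4, 125/8]
+L6 (α=2/3) → [1103/12, 691/12, 2845/24]
→ [92, 58, 119]


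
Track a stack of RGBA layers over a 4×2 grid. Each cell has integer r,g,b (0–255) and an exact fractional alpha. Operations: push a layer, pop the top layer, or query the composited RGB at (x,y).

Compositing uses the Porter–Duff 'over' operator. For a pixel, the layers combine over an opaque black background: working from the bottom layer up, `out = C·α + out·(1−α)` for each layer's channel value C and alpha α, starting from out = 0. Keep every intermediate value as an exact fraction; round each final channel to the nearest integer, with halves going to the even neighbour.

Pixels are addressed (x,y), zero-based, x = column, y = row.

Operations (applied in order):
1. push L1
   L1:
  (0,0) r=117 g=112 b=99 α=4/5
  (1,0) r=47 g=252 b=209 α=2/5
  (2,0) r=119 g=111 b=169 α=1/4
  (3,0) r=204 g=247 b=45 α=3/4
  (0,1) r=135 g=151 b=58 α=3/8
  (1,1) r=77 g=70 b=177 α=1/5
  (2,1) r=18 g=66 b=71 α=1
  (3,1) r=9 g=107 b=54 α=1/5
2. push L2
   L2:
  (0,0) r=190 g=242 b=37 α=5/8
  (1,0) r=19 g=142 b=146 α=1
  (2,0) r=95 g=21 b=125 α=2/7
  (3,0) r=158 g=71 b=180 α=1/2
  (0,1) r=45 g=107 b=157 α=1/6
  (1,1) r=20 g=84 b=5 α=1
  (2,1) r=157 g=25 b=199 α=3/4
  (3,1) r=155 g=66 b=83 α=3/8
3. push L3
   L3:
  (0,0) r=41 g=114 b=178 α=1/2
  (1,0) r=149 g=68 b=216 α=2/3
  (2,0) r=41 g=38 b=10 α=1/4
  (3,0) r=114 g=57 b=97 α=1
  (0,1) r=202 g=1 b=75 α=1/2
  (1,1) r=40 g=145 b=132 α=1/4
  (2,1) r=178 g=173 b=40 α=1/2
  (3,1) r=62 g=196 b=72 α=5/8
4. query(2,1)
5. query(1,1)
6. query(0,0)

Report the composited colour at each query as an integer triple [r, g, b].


at x=2,y=1 over L1,L2,L3:
after L1 α=1: [18, 66, 71]
after L2 α=3/4: [489/4, 141/4, 167]
after L3 α=1/2: [1201/8, 833/8, 207/2]
rounded: [150, 104, 104]

(1,1) stack=L1,L2,L3; from [0,0,0]:
after L1 α=1/5: [77/5, 14, 177/5]
after L2 α=1: [20, 84, 5]
after L3 α=1/4: [25, 397/4, 147/4]
→ [25, 99, 37]

query (0,0) [L1,L2,L3] — begin 0,0,0
+L1 (α=4/5) → [468/5, 448/5, 396/5]
+L2 (α=5/8) → [3077/20, 3697/20, 2113/40]
+L3 (α=1/2) → [3897/40, 5977/40, 9233/80]
→ [97, 149, 115]


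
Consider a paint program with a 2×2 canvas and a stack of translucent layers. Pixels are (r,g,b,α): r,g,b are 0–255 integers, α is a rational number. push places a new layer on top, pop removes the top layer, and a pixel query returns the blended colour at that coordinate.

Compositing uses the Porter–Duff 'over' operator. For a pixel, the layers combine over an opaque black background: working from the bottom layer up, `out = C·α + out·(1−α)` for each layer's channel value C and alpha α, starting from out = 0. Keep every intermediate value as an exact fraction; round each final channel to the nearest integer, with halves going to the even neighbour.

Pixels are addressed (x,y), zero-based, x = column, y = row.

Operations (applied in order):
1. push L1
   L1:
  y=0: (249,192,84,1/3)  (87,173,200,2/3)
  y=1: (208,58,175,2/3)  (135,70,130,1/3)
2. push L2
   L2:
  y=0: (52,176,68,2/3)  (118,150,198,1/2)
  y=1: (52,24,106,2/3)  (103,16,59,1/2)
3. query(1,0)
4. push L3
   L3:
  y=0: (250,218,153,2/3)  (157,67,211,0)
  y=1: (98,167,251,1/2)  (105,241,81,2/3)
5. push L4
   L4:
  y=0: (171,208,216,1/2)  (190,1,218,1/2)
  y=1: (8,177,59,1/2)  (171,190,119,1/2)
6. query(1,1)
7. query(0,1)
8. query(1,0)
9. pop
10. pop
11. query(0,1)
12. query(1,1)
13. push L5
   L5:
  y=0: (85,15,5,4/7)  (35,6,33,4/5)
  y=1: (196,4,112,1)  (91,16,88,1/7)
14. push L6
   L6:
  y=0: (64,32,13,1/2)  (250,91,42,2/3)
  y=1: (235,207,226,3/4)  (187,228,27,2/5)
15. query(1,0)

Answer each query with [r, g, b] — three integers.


at x=1,y=0 over L1,L2:
L1 α=2/3: [58, 346/3, 400/3]
L2 α=1/2: [88, 398/3, 497/3]
→ [88, 133, 166]

query (1,1) [L1,L2,L3,L4] — begin 0,0,0
L1 α=1/3: [45, 70/3, 130/3]
L2 α=1/2: [74, 59/3, 307/6]
L3 α=2/3: [284/3, 1505/9, 1279/18]
L4 α=1/2: [797/6, 3215/18, 3421/36]
→ [133, 179, 95]

at x=0,y=1 over L1,L2,L3,L4:
after L1 α=2/3: [416/3, 116/3, 350/3]
after L2 α=2/3: [728/9, 260/9, 986/9]
after L3 α=1/2: [805/9, 1763/18, 3245/18]
after L4 α=1/2: [877/18, 4949/36, 4307/36]
= [49, 137, 120]

(1,0) stack=L1,L2,L3,L4; from [0,0,0]:
after L1 α=2/3: [58, 346/3, 400/3]
after L2 α=1/2: [88, 398/3, 497/3]
after L3 α=0: [88, 398/3, 497/3]
after L4 α=1/2: [139, 401/6, 1151/6]
rounded: [139, 67, 192]

(0,1) stack=L1,L2; from [0,0,0]:
+L1 (α=2/3) → [416/3, 116/3, 350/3]
+L2 (α=2/3) → [728/9, 260/9, 986/9]
rounded: [81, 29, 110]

(1,1) stack=L1,L2; from [0,0,0]:
L1 α=1/3: [45, 70/3, 130/3]
L2 α=1/2: [74, 59/3, 307/6]
rounded: [74, 20, 51]

(1,0) stack=L1,L2,L5,L6; from [0,0,0]:
L1 α=2/3: [58, 346/3, 400/3]
L2 α=1/2: [88, 398/3, 497/3]
L5 α=4/5: [228/5, 94/3, 893/15]
L6 α=2/3: [2728/15, 640/9, 2153/45]
= [182, 71, 48]


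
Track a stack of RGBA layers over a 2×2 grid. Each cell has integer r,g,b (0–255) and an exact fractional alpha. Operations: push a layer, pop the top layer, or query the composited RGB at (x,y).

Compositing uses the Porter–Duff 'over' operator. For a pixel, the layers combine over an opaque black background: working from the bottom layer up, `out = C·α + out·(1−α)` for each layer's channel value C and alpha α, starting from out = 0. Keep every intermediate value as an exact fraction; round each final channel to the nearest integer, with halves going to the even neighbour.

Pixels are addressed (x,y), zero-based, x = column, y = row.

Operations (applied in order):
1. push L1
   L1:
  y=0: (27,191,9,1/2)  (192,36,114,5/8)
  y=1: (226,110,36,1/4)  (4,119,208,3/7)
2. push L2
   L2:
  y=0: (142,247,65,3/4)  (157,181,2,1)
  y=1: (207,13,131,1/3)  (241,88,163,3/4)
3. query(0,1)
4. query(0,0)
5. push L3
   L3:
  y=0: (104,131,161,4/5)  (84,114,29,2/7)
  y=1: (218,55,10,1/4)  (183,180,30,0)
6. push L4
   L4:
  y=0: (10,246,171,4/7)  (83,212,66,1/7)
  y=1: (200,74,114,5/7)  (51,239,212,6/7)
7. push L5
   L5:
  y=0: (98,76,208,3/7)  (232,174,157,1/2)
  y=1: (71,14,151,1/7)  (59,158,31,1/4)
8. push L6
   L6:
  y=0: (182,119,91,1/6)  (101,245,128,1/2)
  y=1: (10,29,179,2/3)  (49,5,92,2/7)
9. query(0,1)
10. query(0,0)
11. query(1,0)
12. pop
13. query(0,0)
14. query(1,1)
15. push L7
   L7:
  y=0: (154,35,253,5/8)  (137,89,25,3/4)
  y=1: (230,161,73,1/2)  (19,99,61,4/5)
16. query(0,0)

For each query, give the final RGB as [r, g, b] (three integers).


(0,1) stack=L1,L2; from [0,0,0]:
after L1 α=1/4: [113/2, 55/2, 9]
after L2 α=1/3: [320/3, 68/3, 149/3]
rounded: [107, 23, 50]

at x=0,y=0 over L1,L2:
L1 α=1/2: [27/2, 191/2, 9/2]
L2 α=3/4: [879/8, 1673/8, 399/8]
rounded: [110, 209, 50]

(0,1) stack=L1,L2,L3,L4,L5,L6; from [0,0,0]:
L1 α=1/4: [113/2, 55/2, 9]
L2 α=1/3: [320/3, 68/3, 149/3]
L3 α=1/4: [269/2, 123/4, 159/4]
L4 α=5/7: [1269/7, 863/14, 1299/14]
L5 α=1/7: [8111/49, 2687/49, 4954/49]
L6 α=2/3: [9091/147, 1843/49, 22496/147]
= [62, 38, 153]

(0,0) stack=L1,L2,L3,L4,L5,L6; from [0,0,0]:
after L1 α=1/2: [27/2, 191/2, 9/2]
after L2 α=3/4: [879/8, 1673/8, 399/8]
after L3 α=4/5: [4207/40, 1173/8, 5551/40]
after L4 α=4/7: [14221/280, 11391/56, 44013/280]
after L5 α=3/7: [34801/490, 14583/98, 87693/490]
after L6 α=1/6: [52637/588, 84577/588, 96611/588]
= [90, 144, 164]

at x=1,y=0 over L1,L2,L3,L4,L5,L6:
L1 α=5/8: [120, 45/2, 285/4]
L2 α=1: [157, 181, 2]
L3 α=2/7: [953/7, 1133/7, 68/7]
L4 α=1/7: [6299/49, 8282/49, 870/49]
L5 α=1/2: [17667/98, 8404/49, 8563/98]
L6 α=1/2: [27565/196, 20409/98, 21107/196]
= [141, 208, 108]

query (0,0) [L1,L2,L3,L4,L5] — begin 0,0,0
after L1 α=1/2: [27/2, 191/2, 9/2]
after L2 α=3/4: [879/8, 1673/8, 399/8]
after L3 α=4/5: [4207/40, 1173/8, 5551/40]
after L4 α=4/7: [14221/280, 11391/56, 44013/280]
after L5 α=3/7: [34801/490, 14583/98, 87693/490]
rounded: [71, 149, 179]

at x=1,y=1 over L1,L2,L3,L4,L5:
after L1 α=3/7: [12/7, 51, 624/7]
after L2 α=3/4: [5073/28, 315/4, 4047/28]
after L3 α=0: [5073/28, 315/4, 4047/28]
after L4 α=6/7: [13641/196, 6051/28, 39663/196]
after L5 α=1/4: [52487/784, 22577/112, 125065/784]
= [67, 202, 160]

query (0,0) [L1,L2,L3,L4,L5,L7] — begin 0,0,0
after L1 α=1/2: [27/2, 191/2, 9/2]
after L2 α=3/4: [879/8, 1673/8, 399/8]
after L3 α=4/5: [4207/40, 1173/8, 5551/40]
after L4 α=4/7: [14221/280, 11391/56, 44013/280]
after L5 α=3/7: [34801/490, 14583/98, 87693/490]
after L7 α=5/8: [481703/3920, 60899/784, 882929/3920]
= [123, 78, 225]
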